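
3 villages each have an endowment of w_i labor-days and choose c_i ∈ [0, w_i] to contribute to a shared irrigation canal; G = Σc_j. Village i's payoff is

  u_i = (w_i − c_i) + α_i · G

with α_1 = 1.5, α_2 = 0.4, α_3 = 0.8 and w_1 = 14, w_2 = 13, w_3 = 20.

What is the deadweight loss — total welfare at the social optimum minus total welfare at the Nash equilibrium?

56.1

∂u_i/∂c_i = α_i − 1, so village i contributes w_i if α_i > 1, else 0.
α_i > 1 for i ∈ {1}; NE contributions (14, 0, 0), G = 14.
W^NE = Σw_i − G^NE + (Σα_i)·G^NE = 47 + 1.7·14 = 70.8.
Planner: ∂(Σu_j)/∂c_i = Σα_j − 1 = 1.7 > 0, so everyone contributes w_i; G^SO = 47, W^SO = 47 + 1.7·47 = 126.9.
Deadweight loss = 56.1.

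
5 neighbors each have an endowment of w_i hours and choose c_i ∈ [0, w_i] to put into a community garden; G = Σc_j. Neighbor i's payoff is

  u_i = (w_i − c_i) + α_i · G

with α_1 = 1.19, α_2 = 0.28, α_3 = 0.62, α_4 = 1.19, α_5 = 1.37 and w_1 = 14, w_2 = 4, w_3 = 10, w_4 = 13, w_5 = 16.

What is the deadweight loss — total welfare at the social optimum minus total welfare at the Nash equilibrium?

∂u_i/∂c_i = α_i − 1, so neighbor i contributes w_i if α_i > 1, else 0.
α_i > 1 for i ∈ {1, 4, 5}; NE contributions (14, 0, 0, 13, 16), G = 43.
W^NE = Σw_i − G^NE + (Σα_i)·G^NE = 57 + 3.65·43 = 213.95.
Planner: ∂(Σu_j)/∂c_i = Σα_j − 1 = 3.65 > 0, so everyone contributes w_i; G^SO = 57, W^SO = 57 + 3.65·57 = 265.05.
Deadweight loss = 51.1.

51.1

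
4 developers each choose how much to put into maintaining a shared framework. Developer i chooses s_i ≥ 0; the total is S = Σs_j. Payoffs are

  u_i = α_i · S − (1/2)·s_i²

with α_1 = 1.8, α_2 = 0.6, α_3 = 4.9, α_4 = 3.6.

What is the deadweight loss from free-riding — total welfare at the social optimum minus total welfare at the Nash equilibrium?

139.095

Developer i's FOC: ∂u_i/∂s_i = α_i − s_i = 0, so s_i* = α_i.
NE contributions = (1.8, 0.6, 4.9, 3.6); S = 10.9.
W^NE = (Σα)·S − ½Σα_i² = 10.9² − ½·40.57 = 98.525.
Planner sets s_i = Σα_j = 10.9 for every i, so S^SO = 4·10.9 = 43.6.
W^SO = (Σα)·S^SO − ½·4·(Σα)² = (4/2)·10.9² = 237.62.
Deadweight loss = W^SO − W^NE = 139.095.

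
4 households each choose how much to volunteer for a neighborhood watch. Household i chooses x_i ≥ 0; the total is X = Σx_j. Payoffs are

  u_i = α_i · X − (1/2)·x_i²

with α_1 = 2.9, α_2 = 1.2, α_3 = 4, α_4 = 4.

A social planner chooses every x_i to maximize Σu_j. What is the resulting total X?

48.4

Planner FOC: ∂(Σu_j)/∂x_i = (Σα_j) − x_i = 0, so x_i^SO = Σα_j = 12.1 for every i; X^SO = 48.4.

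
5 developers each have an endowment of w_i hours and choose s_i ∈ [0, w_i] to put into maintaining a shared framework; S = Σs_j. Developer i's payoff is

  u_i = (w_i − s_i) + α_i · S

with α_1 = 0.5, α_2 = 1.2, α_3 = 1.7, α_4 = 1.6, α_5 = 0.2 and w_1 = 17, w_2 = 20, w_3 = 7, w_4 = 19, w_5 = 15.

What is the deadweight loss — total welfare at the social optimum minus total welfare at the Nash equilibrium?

134.4

∂u_i/∂s_i = α_i − 1, so developer i contributes w_i if α_i > 1, else 0.
α_i > 1 for i ∈ {2, 3, 4}; NE contributions (0, 20, 7, 19, 0), S = 46.
W^NE = Σw_i − S^NE + (Σα_i)·S^NE = 78 + 4.2·46 = 271.2.
Planner: ∂(Σu_j)/∂s_i = Σα_j − 1 = 4.2 > 0, so everyone contributes w_i; S^SO = 78, W^SO = 78 + 4.2·78 = 405.6.
Deadweight loss = 134.4.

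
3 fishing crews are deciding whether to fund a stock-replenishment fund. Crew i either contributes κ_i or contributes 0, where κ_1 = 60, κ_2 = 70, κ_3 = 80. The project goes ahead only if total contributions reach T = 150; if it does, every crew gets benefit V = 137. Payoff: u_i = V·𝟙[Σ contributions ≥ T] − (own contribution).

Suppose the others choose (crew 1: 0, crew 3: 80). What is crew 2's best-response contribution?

Others' total = 80. Contributing 70 brings total to 150 ≥ 150: gain V − κ_2 = 67.
Best response: 70.

70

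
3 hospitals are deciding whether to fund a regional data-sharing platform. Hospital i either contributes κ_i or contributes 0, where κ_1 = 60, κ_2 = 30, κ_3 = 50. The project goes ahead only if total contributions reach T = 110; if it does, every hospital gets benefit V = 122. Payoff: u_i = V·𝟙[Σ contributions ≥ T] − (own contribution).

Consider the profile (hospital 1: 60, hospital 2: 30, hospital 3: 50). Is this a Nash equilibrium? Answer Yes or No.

No

Total = 140 ≥ 110: provided.
Hospital 1 (pledges 60, payoff 62): dropping to 0 → total 80, payoff 0. No gain.
Hospital 2 (pledges 30, payoff 92): dropping to 0 → total 110, payoff 122. Profitable deviation.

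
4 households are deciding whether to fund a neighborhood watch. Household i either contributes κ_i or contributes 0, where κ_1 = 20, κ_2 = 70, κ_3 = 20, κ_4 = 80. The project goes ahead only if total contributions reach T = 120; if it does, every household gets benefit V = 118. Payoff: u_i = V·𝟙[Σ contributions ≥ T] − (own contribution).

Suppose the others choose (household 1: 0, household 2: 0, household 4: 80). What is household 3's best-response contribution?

Others' total = 80. Even contributing 20 gives 100 < 120: no benefit either way.
Best response: 0.

0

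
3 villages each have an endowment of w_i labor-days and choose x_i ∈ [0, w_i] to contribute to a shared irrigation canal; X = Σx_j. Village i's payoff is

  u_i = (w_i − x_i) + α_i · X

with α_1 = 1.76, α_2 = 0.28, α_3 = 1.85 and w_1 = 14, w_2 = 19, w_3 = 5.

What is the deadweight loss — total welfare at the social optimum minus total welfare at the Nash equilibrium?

∂u_i/∂x_i = α_i − 1, so village i contributes w_i if α_i > 1, else 0.
α_i > 1 for i ∈ {1, 3}; NE contributions (14, 0, 5), X = 19.
W^NE = Σw_i − X^NE + (Σα_i)·X^NE = 38 + 2.89·19 = 92.91.
Planner: ∂(Σu_j)/∂x_i = Σα_j − 1 = 2.89 > 0, so everyone contributes w_i; X^SO = 38, W^SO = 38 + 2.89·38 = 147.82.
Deadweight loss = 54.91.

54.91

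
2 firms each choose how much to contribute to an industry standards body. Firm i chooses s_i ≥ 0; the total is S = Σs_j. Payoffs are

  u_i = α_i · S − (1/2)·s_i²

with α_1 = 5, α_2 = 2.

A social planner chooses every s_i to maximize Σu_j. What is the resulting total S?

14

Planner FOC: ∂(Σu_j)/∂s_i = (Σα_j) − s_i = 0, so s_i^SO = Σα_j = 7 for every i; S^SO = 14.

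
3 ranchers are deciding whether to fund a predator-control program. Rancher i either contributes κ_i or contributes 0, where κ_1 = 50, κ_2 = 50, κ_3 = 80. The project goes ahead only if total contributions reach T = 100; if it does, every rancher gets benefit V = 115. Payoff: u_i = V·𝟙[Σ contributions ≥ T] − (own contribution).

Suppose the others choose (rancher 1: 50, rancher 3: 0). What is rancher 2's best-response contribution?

50

Others' total = 50. Contributing 50 brings total to 100 ≥ 100: gain V − κ_2 = 65.
Best response: 50.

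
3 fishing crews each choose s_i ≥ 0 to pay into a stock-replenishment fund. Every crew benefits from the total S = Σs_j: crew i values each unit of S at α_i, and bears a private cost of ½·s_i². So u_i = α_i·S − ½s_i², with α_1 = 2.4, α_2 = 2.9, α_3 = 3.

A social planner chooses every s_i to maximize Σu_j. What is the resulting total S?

Planner FOC: ∂(Σu_j)/∂s_i = (Σα_j) − s_i = 0, so s_i^SO = Σα_j = 8.3 for every i; S^SO = 24.9.

24.9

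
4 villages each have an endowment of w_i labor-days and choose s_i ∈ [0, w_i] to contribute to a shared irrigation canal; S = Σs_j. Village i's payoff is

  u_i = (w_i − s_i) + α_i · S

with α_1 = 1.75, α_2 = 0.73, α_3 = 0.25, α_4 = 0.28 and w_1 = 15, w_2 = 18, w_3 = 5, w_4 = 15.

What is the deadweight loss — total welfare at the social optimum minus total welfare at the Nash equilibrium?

76.38

∂u_i/∂s_i = α_i − 1, so village i contributes w_i if α_i > 1, else 0.
α_i > 1 for i ∈ {1}; NE contributions (15, 0, 0, 0), S = 15.
W^NE = Σw_i − S^NE + (Σα_i)·S^NE = 53 + 2.01·15 = 83.15.
Planner: ∂(Σu_j)/∂s_i = Σα_j − 1 = 2.01 > 0, so everyone contributes w_i; S^SO = 53, W^SO = 53 + 2.01·53 = 159.53.
Deadweight loss = 76.38.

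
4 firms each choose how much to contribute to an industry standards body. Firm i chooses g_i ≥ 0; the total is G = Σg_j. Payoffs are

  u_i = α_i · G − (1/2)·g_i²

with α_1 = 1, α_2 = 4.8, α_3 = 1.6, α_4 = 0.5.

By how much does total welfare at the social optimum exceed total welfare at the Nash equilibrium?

75.835

Firm i's FOC: ∂u_i/∂g_i = α_i − g_i = 0, so g_i* = α_i.
NE contributions = (1, 4.8, 1.6, 0.5); G = 7.9.
W^NE = (Σα)·G − ½Σα_i² = 7.9² − ½·26.85 = 48.985.
Planner sets g_i = Σα_j = 7.9 for every i, so G^SO = 4·7.9 = 31.6.
W^SO = (Σα)·G^SO − ½·4·(Σα)² = (4/2)·7.9² = 124.82.
Deadweight loss = W^SO − W^NE = 75.835.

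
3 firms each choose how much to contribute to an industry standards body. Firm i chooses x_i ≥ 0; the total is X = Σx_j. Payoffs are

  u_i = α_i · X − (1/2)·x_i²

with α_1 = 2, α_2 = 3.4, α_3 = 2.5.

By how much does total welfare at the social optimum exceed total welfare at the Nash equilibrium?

42.11

Firm i's FOC: ∂u_i/∂x_i = α_i − x_i = 0, so x_i* = α_i.
NE contributions = (2, 3.4, 2.5); X = 7.9.
W^NE = (Σα)·X − ½Σα_i² = 7.9² − ½·21.81 = 51.505.
Planner sets x_i = Σα_j = 7.9 for every i, so X^SO = 3·7.9 = 23.7.
W^SO = (Σα)·X^SO − ½·3·(Σα)² = (3/2)·7.9² = 93.615.
Deadweight loss = W^SO − W^NE = 42.11.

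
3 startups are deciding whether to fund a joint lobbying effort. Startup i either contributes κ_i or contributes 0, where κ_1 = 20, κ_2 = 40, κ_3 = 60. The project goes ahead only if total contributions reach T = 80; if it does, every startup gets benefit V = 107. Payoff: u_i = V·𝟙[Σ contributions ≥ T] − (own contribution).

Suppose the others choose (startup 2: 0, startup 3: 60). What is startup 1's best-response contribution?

20

Others' total = 60. Contributing 20 brings total to 80 ≥ 80: gain V − κ_1 = 87.
Best response: 20.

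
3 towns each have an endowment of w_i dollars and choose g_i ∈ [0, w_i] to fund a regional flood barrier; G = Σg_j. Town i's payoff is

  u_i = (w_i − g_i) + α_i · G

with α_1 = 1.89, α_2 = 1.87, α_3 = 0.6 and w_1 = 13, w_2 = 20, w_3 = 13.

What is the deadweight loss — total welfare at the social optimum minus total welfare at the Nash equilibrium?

43.68

∂u_i/∂g_i = α_i − 1, so town i contributes w_i if α_i > 1, else 0.
α_i > 1 for i ∈ {1, 2}; NE contributions (13, 20, 0), G = 33.
W^NE = Σw_i − G^NE + (Σα_i)·G^NE = 46 + 3.36·33 = 156.88.
Planner: ∂(Σu_j)/∂g_i = Σα_j − 1 = 3.36 > 0, so everyone contributes w_i; G^SO = 46, W^SO = 46 + 3.36·46 = 200.56.
Deadweight loss = 43.68.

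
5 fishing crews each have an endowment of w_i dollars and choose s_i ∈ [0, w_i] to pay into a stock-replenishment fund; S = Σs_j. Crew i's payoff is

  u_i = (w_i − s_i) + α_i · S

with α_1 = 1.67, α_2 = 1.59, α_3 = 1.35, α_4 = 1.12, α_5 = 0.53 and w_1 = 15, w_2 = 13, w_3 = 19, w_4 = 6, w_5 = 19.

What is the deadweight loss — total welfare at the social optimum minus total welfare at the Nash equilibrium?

99.94

∂u_i/∂s_i = α_i − 1, so crew i contributes w_i if α_i > 1, else 0.
α_i > 1 for i ∈ {1, 2, 3, 4}; NE contributions (15, 13, 19, 6, 0), S = 53.
W^NE = Σw_i − S^NE + (Σα_i)·S^NE = 72 + 5.26·53 = 350.78.
Planner: ∂(Σu_j)/∂s_i = Σα_j − 1 = 5.26 > 0, so everyone contributes w_i; S^SO = 72, W^SO = 72 + 5.26·72 = 450.72.
Deadweight loss = 99.94.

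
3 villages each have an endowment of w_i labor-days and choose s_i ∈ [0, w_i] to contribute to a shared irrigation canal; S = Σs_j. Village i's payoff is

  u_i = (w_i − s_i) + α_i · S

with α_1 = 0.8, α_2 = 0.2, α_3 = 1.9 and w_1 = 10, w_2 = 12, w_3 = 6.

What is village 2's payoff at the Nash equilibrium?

13.2

∂u_i/∂s_i = α_i − 1, so village i contributes w_i if α_i > 1, else 0.
α_i > 1 for i ∈ {3}; NE contributions (0, 0, 6), S = 6.
u_2 = (12 − 0) + 0.2·6 = 13.2.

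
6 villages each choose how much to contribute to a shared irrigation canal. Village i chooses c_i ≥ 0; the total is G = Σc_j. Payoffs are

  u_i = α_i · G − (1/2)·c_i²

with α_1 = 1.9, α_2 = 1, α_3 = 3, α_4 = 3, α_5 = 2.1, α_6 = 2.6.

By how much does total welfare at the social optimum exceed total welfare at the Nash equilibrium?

386.81

Village i's FOC: ∂u_i/∂c_i = α_i − c_i = 0, so c_i* = α_i.
NE contributions = (1.9, 1, 3, 3, 2.1, 2.6); G = 13.6.
W^NE = (Σα)·G − ½Σα_i² = 13.6² − ½·33.78 = 168.07.
Planner sets c_i = Σα_j = 13.6 for every i, so G^SO = 6·13.6 = 81.6.
W^SO = (Σα)·G^SO − ½·6·(Σα)² = (6/2)·13.6² = 554.88.
Deadweight loss = W^SO − W^NE = 386.81.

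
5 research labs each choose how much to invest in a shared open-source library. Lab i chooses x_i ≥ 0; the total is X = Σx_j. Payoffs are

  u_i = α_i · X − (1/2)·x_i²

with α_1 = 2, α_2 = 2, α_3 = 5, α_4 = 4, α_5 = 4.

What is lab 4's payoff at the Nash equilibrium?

60

Lab i's FOC: ∂u_i/∂x_i = α_i − x_i = 0, so x_i* = α_i.
NE contributions = (2, 2, 5, 4, 4); X = 17.
u_4 = α_4·X − ½·(x_4)² = 4·17 − ½·4² = 60.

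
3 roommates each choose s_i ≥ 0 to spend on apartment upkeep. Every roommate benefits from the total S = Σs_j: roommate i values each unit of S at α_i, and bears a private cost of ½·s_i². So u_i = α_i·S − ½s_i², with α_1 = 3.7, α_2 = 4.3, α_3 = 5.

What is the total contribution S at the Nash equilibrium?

13

Roommate i's FOC: ∂u_i/∂s_i = α_i − s_i = 0, so s_i* = α_i.
NE contributions = (3.7, 4.3, 5); S = 13.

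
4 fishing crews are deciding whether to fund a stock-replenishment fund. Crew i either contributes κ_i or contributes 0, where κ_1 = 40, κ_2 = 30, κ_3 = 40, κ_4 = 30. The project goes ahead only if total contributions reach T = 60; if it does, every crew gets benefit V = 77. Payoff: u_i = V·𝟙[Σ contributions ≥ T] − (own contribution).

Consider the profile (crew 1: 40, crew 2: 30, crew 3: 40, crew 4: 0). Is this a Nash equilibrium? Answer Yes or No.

Total = 110 ≥ 60: provided.
Crew 1 (pledges 40, payoff 37): dropping to 0 → total 70, payoff 77. Profitable deviation.

No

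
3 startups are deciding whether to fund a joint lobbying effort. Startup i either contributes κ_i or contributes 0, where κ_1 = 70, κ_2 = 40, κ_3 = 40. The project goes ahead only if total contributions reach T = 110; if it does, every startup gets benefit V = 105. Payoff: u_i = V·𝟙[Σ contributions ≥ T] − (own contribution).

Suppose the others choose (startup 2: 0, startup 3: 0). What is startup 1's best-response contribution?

Others' total = 0. Even contributing 70 gives 70 < 110: no benefit either way.
Best response: 0.

0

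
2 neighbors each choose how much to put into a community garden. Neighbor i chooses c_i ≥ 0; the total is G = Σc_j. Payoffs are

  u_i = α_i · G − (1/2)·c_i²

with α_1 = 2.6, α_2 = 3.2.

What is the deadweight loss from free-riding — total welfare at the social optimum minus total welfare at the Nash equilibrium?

8.5

Neighbor i's FOC: ∂u_i/∂c_i = α_i − c_i = 0, so c_i* = α_i.
NE contributions = (2.6, 3.2); G = 5.8.
W^NE = (Σα)·G − ½Σα_i² = 5.8² − ½·17 = 25.14.
Planner sets c_i = Σα_j = 5.8 for every i, so G^SO = 2·5.8 = 11.6.
W^SO = (Σα)·G^SO − ½·2·(Σα)² = (2/2)·5.8² = 33.64.
Deadweight loss = W^SO − W^NE = 8.5.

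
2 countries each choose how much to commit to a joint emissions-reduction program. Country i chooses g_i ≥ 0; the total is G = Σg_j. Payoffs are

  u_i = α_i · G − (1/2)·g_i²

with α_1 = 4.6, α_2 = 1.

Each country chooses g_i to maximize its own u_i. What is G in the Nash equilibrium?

5.6

Country i's FOC: ∂u_i/∂g_i = α_i − g_i = 0, so g_i* = α_i.
NE contributions = (4.6, 1); G = 5.6.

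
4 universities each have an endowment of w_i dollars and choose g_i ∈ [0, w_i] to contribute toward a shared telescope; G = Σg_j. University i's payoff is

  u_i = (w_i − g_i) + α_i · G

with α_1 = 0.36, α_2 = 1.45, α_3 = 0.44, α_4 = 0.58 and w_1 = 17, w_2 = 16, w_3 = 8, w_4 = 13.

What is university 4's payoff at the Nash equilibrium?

22.28

∂u_i/∂g_i = α_i − 1, so university i contributes w_i if α_i > 1, else 0.
α_i > 1 for i ∈ {2}; NE contributions (0, 16, 0, 0), G = 16.
u_4 = (13 − 0) + 0.58·16 = 22.28.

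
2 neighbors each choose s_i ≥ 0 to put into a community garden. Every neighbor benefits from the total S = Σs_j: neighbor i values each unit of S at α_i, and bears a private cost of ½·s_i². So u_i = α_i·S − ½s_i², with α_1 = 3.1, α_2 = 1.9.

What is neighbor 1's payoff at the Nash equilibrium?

Neighbor i's FOC: ∂u_i/∂s_i = α_i − s_i = 0, so s_i* = α_i.
NE contributions = (3.1, 1.9); S = 5.
u_1 = α_1·S − ½·(s_1)² = 3.1·5 − ½·3.1² = 10.695.

10.695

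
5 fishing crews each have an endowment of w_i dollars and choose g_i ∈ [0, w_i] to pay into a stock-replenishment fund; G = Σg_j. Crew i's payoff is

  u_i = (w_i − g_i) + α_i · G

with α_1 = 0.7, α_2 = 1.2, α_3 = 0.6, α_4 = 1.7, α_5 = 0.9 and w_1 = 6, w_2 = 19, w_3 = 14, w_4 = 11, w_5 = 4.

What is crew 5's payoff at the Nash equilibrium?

∂u_i/∂g_i = α_i − 1, so crew i contributes w_i if α_i > 1, else 0.
α_i > 1 for i ∈ {2, 4}; NE contributions (0, 19, 0, 11, 0), G = 30.
u_5 = (4 − 0) + 0.9·30 = 31.

31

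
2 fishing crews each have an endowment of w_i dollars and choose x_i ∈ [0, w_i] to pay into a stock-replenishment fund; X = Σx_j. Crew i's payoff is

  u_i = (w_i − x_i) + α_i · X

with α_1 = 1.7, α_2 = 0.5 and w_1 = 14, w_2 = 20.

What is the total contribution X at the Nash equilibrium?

∂u_i/∂x_i = α_i − 1, so crew i contributes w_i if α_i > 1, else 0.
α_i > 1 for i ∈ {1}; NE contributions (14, 0), X = 14.

14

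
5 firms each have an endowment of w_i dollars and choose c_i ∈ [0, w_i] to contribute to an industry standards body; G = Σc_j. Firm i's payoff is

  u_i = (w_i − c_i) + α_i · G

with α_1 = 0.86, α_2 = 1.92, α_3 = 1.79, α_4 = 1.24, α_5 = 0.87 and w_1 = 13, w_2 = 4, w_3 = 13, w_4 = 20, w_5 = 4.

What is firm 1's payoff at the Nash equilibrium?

44.82

∂u_i/∂c_i = α_i − 1, so firm i contributes w_i if α_i > 1, else 0.
α_i > 1 for i ∈ {2, 3, 4}; NE contributions (0, 4, 13, 20, 0), G = 37.
u_1 = (13 − 0) + 0.86·37 = 44.82.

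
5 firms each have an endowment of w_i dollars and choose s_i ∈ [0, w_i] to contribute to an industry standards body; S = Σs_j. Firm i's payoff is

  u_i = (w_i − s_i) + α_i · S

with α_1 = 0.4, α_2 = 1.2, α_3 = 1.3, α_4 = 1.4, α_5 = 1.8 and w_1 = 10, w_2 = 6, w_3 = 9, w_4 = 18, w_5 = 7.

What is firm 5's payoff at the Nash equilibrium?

∂u_i/∂s_i = α_i − 1, so firm i contributes w_i if α_i > 1, else 0.
α_i > 1 for i ∈ {2, 3, 4, 5}; NE contributions (0, 6, 9, 18, 7), S = 40.
u_5 = (7 − 7) + 1.8·40 = 72.

72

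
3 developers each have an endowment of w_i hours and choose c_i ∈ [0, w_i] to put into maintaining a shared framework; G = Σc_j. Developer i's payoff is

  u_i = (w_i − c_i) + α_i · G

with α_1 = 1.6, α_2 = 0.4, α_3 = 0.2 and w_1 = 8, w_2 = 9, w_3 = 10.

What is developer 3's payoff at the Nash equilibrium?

∂u_i/∂c_i = α_i − 1, so developer i contributes w_i if α_i > 1, else 0.
α_i > 1 for i ∈ {1}; NE contributions (8, 0, 0), G = 8.
u_3 = (10 − 0) + 0.2·8 = 11.6.

11.6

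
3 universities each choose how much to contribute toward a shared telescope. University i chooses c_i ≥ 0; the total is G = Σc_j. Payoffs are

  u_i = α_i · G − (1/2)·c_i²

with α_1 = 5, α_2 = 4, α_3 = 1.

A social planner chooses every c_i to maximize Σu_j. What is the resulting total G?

Planner FOC: ∂(Σu_j)/∂c_i = (Σα_j) − c_i = 0, so c_i^SO = Σα_j = 10 for every i; G^SO = 30.

30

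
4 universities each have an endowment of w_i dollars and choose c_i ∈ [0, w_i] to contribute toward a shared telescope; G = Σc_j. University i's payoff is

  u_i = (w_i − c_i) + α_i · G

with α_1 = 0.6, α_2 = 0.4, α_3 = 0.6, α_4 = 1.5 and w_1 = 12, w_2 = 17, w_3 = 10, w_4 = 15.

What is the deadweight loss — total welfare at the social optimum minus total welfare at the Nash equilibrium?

∂u_i/∂c_i = α_i − 1, so university i contributes w_i if α_i > 1, else 0.
α_i > 1 for i ∈ {4}; NE contributions (0, 0, 0, 15), G = 15.
W^NE = Σw_i − G^NE + (Σα_i)·G^NE = 54 + 2.1·15 = 85.5.
Planner: ∂(Σu_j)/∂c_i = Σα_j − 1 = 2.1 > 0, so everyone contributes w_i; G^SO = 54, W^SO = 54 + 2.1·54 = 167.4.
Deadweight loss = 81.9.

81.9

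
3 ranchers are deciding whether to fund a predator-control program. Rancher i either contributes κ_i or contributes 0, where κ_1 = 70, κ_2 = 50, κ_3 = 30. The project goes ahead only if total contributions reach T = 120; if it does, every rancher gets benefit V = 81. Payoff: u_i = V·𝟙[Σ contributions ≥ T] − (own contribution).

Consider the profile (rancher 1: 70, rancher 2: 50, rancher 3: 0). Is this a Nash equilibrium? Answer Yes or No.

Yes

Total = 120 ≥ 120: provided.
Rancher 1 (pledges 70, payoff 11): dropping to 0 → total 50, payoff 0. No gain.
Rancher 2 (pledges 50, payoff 31): dropping to 0 → total 70, payoff 0. No gain.
Rancher 3 (pledges 0, payoff 81): pledging 30 → total 150, payoff 51. No gain.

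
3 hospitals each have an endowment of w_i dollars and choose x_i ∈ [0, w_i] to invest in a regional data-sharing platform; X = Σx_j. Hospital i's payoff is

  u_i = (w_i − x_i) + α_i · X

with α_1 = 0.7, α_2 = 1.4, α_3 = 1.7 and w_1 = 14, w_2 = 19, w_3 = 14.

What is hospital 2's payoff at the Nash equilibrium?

46.2

∂u_i/∂x_i = α_i − 1, so hospital i contributes w_i if α_i > 1, else 0.
α_i > 1 for i ∈ {2, 3}; NE contributions (0, 19, 14), X = 33.
u_2 = (19 − 19) + 1.4·33 = 46.2.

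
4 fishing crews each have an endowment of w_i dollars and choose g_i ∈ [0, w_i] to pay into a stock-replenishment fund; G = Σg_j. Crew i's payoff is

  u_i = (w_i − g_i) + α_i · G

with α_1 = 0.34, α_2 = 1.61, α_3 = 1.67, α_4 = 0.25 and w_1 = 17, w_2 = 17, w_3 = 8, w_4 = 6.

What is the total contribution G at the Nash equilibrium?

25

∂u_i/∂g_i = α_i − 1, so crew i contributes w_i if α_i > 1, else 0.
α_i > 1 for i ∈ {2, 3}; NE contributions (0, 17, 8, 0), G = 25.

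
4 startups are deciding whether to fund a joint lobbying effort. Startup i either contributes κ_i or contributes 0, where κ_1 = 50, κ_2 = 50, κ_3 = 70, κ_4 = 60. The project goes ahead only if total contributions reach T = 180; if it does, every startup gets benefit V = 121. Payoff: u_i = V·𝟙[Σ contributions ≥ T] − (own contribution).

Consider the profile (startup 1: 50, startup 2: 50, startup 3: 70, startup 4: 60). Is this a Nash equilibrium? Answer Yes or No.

No

Total = 230 ≥ 180: provided.
Startup 1 (pledges 50, payoff 71): dropping to 0 → total 180, payoff 121. Profitable deviation.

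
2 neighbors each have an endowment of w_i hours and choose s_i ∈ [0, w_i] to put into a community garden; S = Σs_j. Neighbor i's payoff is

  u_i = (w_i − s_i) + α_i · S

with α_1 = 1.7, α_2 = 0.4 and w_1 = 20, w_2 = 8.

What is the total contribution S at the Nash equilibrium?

∂u_i/∂s_i = α_i − 1, so neighbor i contributes w_i if α_i > 1, else 0.
α_i > 1 for i ∈ {1}; NE contributions (20, 0), S = 20.

20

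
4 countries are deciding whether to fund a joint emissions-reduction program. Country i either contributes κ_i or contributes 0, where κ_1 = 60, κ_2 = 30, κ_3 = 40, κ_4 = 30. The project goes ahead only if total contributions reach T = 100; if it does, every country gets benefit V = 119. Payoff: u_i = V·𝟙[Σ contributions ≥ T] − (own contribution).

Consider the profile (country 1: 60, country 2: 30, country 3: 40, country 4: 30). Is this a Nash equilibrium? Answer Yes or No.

No

Total = 160 ≥ 100: provided.
Country 1 (pledges 60, payoff 59): dropping to 0 → total 100, payoff 119. Profitable deviation.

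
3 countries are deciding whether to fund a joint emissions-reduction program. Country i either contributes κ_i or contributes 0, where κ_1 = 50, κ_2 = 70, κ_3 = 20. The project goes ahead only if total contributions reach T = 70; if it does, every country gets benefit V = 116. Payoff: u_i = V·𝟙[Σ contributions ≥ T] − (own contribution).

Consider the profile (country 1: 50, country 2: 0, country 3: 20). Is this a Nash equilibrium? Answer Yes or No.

Yes

Total = 70 ≥ 70: provided.
Country 1 (pledges 50, payoff 66): dropping to 0 → total 20, payoff 0. No gain.
Country 2 (pledges 0, payoff 116): pledging 70 → total 140, payoff 46. No gain.
Country 3 (pledges 20, payoff 96): dropping to 0 → total 50, payoff 0. No gain.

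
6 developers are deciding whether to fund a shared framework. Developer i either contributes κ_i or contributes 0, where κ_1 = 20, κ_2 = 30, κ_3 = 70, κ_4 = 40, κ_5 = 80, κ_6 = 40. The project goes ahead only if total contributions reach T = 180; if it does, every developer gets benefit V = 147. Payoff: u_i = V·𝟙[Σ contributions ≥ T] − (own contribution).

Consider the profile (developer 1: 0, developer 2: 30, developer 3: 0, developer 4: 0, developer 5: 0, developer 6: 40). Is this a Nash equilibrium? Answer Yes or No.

Total = 70 < 180: not provided.
Developer 1 (pledges 0, payoff 0): pledging 20 → total 90, payoff -20. No gain.
Developer 2 (pledges 30, payoff -30): dropping to 0 → total 40, payoff 0. Profitable deviation.

No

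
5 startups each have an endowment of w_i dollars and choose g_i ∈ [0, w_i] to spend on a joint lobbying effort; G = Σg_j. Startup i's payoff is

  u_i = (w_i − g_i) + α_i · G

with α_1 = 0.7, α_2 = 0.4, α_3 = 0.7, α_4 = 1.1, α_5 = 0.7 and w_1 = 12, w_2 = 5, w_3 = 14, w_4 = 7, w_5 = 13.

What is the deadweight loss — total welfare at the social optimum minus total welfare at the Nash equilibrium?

114.4

∂u_i/∂g_i = α_i − 1, so startup i contributes w_i if α_i > 1, else 0.
α_i > 1 for i ∈ {4}; NE contributions (0, 0, 0, 7, 0), G = 7.
W^NE = Σw_i − G^NE + (Σα_i)·G^NE = 51 + 2.6·7 = 69.2.
Planner: ∂(Σu_j)/∂g_i = Σα_j − 1 = 2.6 > 0, so everyone contributes w_i; G^SO = 51, W^SO = 51 + 2.6·51 = 183.6.
Deadweight loss = 114.4.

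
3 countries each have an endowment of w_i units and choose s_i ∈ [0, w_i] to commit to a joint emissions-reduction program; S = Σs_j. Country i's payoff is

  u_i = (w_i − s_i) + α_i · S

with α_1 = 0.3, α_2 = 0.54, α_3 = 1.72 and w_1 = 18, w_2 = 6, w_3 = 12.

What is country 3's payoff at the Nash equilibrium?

20.64

∂u_i/∂s_i = α_i − 1, so country i contributes w_i if α_i > 1, else 0.
α_i > 1 for i ∈ {3}; NE contributions (0, 0, 12), S = 12.
u_3 = (12 − 12) + 1.72·12 = 20.64.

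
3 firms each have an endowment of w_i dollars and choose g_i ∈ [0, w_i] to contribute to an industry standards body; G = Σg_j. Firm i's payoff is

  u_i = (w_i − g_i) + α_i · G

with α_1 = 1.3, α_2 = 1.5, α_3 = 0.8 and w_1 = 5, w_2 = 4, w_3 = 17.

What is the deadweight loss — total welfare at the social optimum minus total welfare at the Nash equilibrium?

44.2

∂u_i/∂g_i = α_i − 1, so firm i contributes w_i if α_i > 1, else 0.
α_i > 1 for i ∈ {1, 2}; NE contributions (5, 4, 0), G = 9.
W^NE = Σw_i − G^NE + (Σα_i)·G^NE = 26 + 2.6·9 = 49.4.
Planner: ∂(Σu_j)/∂g_i = Σα_j − 1 = 2.6 > 0, so everyone contributes w_i; G^SO = 26, W^SO = 26 + 2.6·26 = 93.6.
Deadweight loss = 44.2.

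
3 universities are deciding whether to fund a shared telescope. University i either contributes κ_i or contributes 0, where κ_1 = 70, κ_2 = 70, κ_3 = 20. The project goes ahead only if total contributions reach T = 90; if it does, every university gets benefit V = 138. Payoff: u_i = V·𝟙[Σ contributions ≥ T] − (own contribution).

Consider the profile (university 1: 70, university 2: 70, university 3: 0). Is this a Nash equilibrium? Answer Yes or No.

Total = 140 ≥ 90: provided.
University 1 (pledges 70, payoff 68): dropping to 0 → total 70, payoff 0. No gain.
University 2 (pledges 70, payoff 68): dropping to 0 → total 70, payoff 0. No gain.
University 3 (pledges 0, payoff 138): pledging 20 → total 160, payoff 118. No gain.

Yes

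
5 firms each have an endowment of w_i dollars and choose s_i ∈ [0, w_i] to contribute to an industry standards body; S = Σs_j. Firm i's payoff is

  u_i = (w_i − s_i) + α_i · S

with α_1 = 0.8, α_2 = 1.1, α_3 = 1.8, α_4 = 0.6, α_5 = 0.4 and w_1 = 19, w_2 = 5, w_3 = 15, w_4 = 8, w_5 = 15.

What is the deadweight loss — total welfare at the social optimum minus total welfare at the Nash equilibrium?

155.4

∂u_i/∂s_i = α_i − 1, so firm i contributes w_i if α_i > 1, else 0.
α_i > 1 for i ∈ {2, 3}; NE contributions (0, 5, 15, 0, 0), S = 20.
W^NE = Σw_i − S^NE + (Σα_i)·S^NE = 62 + 3.7·20 = 136.
Planner: ∂(Σu_j)/∂s_i = Σα_j − 1 = 3.7 > 0, so everyone contributes w_i; S^SO = 62, W^SO = 62 + 3.7·62 = 291.4.
Deadweight loss = 155.4.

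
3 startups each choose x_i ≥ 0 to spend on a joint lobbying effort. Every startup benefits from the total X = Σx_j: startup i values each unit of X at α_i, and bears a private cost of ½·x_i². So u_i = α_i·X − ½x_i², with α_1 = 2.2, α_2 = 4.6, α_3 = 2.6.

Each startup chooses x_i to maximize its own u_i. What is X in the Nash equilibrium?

9.4

Startup i's FOC: ∂u_i/∂x_i = α_i − x_i = 0, so x_i* = α_i.
NE contributions = (2.2, 4.6, 2.6); X = 9.4.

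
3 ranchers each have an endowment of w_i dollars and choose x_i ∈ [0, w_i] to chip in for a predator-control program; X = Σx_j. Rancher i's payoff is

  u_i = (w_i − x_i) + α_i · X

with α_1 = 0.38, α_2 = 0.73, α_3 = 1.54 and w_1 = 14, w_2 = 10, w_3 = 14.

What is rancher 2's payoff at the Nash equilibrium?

∂u_i/∂x_i = α_i − 1, so rancher i contributes w_i if α_i > 1, else 0.
α_i > 1 for i ∈ {3}; NE contributions (0, 0, 14), X = 14.
u_2 = (10 − 0) + 0.73·14 = 20.22.

20.22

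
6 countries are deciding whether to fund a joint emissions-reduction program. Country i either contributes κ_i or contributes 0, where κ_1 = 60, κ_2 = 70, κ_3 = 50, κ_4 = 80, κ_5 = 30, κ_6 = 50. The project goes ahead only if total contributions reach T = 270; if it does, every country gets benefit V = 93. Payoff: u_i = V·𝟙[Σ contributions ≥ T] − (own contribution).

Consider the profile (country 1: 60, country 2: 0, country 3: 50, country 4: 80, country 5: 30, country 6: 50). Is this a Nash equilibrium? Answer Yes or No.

Total = 270 ≥ 270: provided.
Country 1 (pledges 60, payoff 33): dropping to 0 → total 210, payoff 0. No gain.
Country 2 (pledges 0, payoff 93): pledging 70 → total 340, payoff 23. No gain.
Country 3 (pledges 50, payoff 43): dropping to 0 → total 220, payoff 0. No gain.
Country 4 (pledges 80, payoff 13): dropping to 0 → total 190, payoff 0. No gain.
Country 5 (pledges 30, payoff 63): dropping to 0 → total 240, payoff 0. No gain.
Country 6 (pledges 50, payoff 43): dropping to 0 → total 220, payoff 0. No gain.

Yes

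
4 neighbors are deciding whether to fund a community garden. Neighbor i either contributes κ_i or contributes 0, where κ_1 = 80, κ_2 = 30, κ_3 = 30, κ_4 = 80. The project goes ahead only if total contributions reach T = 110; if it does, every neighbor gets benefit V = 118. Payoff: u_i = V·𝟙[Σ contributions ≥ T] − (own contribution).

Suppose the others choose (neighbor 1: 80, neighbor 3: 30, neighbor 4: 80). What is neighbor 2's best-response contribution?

0

Others' total = 190 ≥ 110; contributing adds cost 30 for no extra benefit.
Best response: 0.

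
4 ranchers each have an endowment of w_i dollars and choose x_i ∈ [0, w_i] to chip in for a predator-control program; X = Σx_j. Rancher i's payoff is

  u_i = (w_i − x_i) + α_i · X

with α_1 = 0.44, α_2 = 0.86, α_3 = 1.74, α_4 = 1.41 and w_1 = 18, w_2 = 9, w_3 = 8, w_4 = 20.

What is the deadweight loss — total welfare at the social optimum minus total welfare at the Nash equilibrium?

93.15

∂u_i/∂x_i = α_i − 1, so rancher i contributes w_i if α_i > 1, else 0.
α_i > 1 for i ∈ {3, 4}; NE contributions (0, 0, 8, 20), X = 28.
W^NE = Σw_i − X^NE + (Σα_i)·X^NE = 55 + 3.45·28 = 151.6.
Planner: ∂(Σu_j)/∂x_i = Σα_j − 1 = 3.45 > 0, so everyone contributes w_i; X^SO = 55, W^SO = 55 + 3.45·55 = 244.75.
Deadweight loss = 93.15.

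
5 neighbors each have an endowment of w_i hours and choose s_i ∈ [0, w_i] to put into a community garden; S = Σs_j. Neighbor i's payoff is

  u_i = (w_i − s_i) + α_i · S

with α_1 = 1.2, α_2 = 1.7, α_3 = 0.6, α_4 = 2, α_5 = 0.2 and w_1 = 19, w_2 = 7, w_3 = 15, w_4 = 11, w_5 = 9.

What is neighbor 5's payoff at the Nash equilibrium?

∂u_i/∂s_i = α_i − 1, so neighbor i contributes w_i if α_i > 1, else 0.
α_i > 1 for i ∈ {1, 2, 4}; NE contributions (19, 7, 0, 11, 0), S = 37.
u_5 = (9 − 0) + 0.2·37 = 16.4.

16.4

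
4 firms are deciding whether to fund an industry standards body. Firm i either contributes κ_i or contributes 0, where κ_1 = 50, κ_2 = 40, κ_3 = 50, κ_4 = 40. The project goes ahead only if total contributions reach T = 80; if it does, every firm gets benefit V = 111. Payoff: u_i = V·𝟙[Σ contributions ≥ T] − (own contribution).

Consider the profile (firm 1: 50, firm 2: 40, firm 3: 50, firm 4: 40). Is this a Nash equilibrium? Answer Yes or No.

Total = 180 ≥ 80: provided.
Firm 1 (pledges 50, payoff 61): dropping to 0 → total 130, payoff 111. Profitable deviation.

No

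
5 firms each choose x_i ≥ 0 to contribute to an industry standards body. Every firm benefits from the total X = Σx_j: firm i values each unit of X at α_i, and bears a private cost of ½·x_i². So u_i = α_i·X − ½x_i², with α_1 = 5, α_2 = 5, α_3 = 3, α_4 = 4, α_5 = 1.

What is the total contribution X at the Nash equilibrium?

Firm i's FOC: ∂u_i/∂x_i = α_i − x_i = 0, so x_i* = α_i.
NE contributions = (5, 5, 3, 4, 1); X = 18.

18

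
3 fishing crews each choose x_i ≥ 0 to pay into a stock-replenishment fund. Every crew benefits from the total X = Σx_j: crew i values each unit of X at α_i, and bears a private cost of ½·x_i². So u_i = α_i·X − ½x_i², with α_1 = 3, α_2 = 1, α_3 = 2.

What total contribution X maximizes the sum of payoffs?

Planner FOC: ∂(Σu_j)/∂x_i = (Σα_j) − x_i = 0, so x_i^SO = Σα_j = 6 for every i; X^SO = 18.

18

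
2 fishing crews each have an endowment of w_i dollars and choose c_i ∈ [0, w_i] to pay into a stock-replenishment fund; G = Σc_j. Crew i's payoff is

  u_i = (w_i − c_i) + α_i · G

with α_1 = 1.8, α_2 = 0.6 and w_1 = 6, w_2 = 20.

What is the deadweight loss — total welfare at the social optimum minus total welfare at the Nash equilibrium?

28

∂u_i/∂c_i = α_i − 1, so crew i contributes w_i if α_i > 1, else 0.
α_i > 1 for i ∈ {1}; NE contributions (6, 0), G = 6.
W^NE = Σw_i − G^NE + (Σα_i)·G^NE = 26 + 1.4·6 = 34.4.
Planner: ∂(Σu_j)/∂c_i = Σα_j − 1 = 1.4 > 0, so everyone contributes w_i; G^SO = 26, W^SO = 26 + 1.4·26 = 62.4.
Deadweight loss = 28.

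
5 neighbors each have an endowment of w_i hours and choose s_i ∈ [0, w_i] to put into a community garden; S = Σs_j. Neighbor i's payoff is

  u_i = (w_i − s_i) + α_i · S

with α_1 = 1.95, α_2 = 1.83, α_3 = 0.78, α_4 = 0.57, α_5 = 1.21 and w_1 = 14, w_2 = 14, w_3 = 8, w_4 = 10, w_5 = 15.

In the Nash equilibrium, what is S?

∂u_i/∂s_i = α_i − 1, so neighbor i contributes w_i if α_i > 1, else 0.
α_i > 1 for i ∈ {1, 2, 5}; NE contributions (14, 14, 0, 0, 15), S = 43.

43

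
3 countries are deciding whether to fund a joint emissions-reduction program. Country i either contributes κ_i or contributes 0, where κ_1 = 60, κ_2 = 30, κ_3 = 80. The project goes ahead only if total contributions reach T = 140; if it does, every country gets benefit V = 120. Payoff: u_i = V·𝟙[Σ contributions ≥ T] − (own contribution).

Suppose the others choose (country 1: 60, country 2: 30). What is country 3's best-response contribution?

80

Others' total = 90. Contributing 80 brings total to 170 ≥ 140: gain V − κ_3 = 40.
Best response: 80.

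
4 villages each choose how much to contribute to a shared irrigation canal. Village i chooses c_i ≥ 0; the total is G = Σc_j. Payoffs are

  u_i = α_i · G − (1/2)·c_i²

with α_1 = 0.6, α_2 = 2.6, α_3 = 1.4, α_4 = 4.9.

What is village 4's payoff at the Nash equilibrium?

Village i's FOC: ∂u_i/∂c_i = α_i − c_i = 0, so c_i* = α_i.
NE contributions = (0.6, 2.6, 1.4, 4.9); G = 9.5.
u_4 = α_4·G − ½·(c_4)² = 4.9·9.5 − ½·4.9² = 34.545.

34.545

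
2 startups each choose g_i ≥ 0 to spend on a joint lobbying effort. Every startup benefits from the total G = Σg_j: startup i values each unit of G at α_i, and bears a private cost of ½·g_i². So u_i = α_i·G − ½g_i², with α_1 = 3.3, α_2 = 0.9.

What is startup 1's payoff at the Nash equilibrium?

8.415

Startup i's FOC: ∂u_i/∂g_i = α_i − g_i = 0, so g_i* = α_i.
NE contributions = (3.3, 0.9); G = 4.2.
u_1 = α_1·G − ½·(g_1)² = 3.3·4.2 − ½·3.3² = 8.415.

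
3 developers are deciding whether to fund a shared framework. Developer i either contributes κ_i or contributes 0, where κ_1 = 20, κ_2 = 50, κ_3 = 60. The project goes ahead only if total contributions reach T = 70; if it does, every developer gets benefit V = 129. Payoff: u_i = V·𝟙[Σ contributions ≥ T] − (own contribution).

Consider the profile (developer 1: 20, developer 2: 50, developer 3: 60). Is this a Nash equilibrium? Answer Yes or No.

No

Total = 130 ≥ 70: provided.
Developer 1 (pledges 20, payoff 109): dropping to 0 → total 110, payoff 129. Profitable deviation.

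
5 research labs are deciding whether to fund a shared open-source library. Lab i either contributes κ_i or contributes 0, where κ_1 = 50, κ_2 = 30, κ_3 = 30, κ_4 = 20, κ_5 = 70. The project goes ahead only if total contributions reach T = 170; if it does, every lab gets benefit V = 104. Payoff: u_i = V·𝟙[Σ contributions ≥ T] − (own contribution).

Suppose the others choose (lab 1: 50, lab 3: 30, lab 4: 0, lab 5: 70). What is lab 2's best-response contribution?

30

Others' total = 150. Contributing 30 brings total to 180 ≥ 170: gain V − κ_2 = 74.
Best response: 30.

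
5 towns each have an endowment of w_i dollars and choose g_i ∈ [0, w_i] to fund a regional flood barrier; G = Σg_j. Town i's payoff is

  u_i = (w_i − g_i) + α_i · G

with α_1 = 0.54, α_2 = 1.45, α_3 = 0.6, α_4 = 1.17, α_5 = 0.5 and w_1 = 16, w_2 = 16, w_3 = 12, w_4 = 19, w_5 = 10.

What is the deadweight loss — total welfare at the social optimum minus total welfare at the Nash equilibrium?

123.88

∂u_i/∂g_i = α_i − 1, so town i contributes w_i if α_i > 1, else 0.
α_i > 1 for i ∈ {2, 4}; NE contributions (0, 16, 0, 19, 0), G = 35.
W^NE = Σw_i − G^NE + (Σα_i)·G^NE = 73 + 3.26·35 = 187.1.
Planner: ∂(Σu_j)/∂g_i = Σα_j − 1 = 3.26 > 0, so everyone contributes w_i; G^SO = 73, W^SO = 73 + 3.26·73 = 310.98.
Deadweight loss = 123.88.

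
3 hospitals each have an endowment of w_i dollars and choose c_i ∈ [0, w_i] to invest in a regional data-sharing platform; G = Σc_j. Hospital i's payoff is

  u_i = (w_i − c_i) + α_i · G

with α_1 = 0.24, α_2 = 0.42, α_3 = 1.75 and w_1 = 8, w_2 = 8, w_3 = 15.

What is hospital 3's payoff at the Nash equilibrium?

26.25

∂u_i/∂c_i = α_i − 1, so hospital i contributes w_i if α_i > 1, else 0.
α_i > 1 for i ∈ {3}; NE contributions (0, 0, 15), G = 15.
u_3 = (15 − 15) + 1.75·15 = 26.25.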